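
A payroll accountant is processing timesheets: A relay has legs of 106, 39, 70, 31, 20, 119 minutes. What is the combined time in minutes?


Durations: 106, 39, 70, 31, 20, 119
Running sum: 106
+ 39 = 145
+ 70 = 215
+ 31 = 246
+ 20 = 266
+ 119 = 385
Total duration: 385 minutes
That is 6 hours and 25 minutes

385


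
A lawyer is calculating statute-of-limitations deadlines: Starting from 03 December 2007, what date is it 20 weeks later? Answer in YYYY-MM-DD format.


Start: 2007-12-03
Weeks to add: 20
Convert to days: 20 x 7 = 140 days
Add 140 days to 2007-12-03
Result: 2008-04-21

2008-04-21


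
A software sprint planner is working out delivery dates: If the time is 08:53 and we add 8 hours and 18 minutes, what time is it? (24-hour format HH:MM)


Start time: 08:53
Adding: 8 hours 18 minutes
Minutes: 53 + 18 = 71
Minute overflow: 71 >= 60, so carry 1 hour, minutes = 11
Hours: 8 + 8 + 1 = 17
Result: 17:11

17:11


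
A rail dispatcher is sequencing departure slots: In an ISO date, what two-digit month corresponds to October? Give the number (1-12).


Calendar month order:
9. September
10. October <--
11. November
October is month number 10

10


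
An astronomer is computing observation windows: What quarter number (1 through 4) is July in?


Month: July (month 7)
Q1: January-March (months 1-3)
Q2: April-June (months 4-6)
Q3: July-September (months 7-9)
Q4: October-December (months 10-12)
Month 7 falls in Q3

3


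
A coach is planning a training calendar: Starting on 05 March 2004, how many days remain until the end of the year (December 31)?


Start: March 05, 2004
End: December 31, 2004
Days left in March: 26
April: 30
May: 31
June: 30
July: 31
... plus remaining months
Sum of remaining months: 275
Total: 26 + 275 = 301

301


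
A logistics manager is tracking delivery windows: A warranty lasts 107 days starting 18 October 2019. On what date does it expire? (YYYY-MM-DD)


Start: 2019-10-18
Adding 107 days
Days remaining in October: 13
After October: 94 days still to add
November 2019: 30 days, 64 remaining
December 2019: 31 days, 33 remaining
January 2020: 31 days, 2 remaining
February 2020 has 29 days, need 2
Result: 2020-02-02

2020-02-02


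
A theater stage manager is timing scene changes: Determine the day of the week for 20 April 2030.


Date: 2030-04-20
January 1, 2030 is a Tuesday
Day of year: 110
Offset from Jan 1: 109 days
109 mod 7 = 4
Result: Saturday

Saturday


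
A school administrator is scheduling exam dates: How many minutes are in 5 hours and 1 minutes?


Hours: 5
Extra minutes: 1
Minutes per hour: 60
Hours to minutes: 5 x 60 = 300
Total: 300 + 1 = 301

301


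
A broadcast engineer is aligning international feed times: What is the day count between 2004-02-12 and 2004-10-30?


Start date: 2004-02-12
End date: 2004-10-30
Feb 2004: +18 days
Mar 2004: +31 days
Apr 2004: +30 days
... (6 more months)
Total: 261 days

261


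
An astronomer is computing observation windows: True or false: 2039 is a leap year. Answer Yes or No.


Year: 2039
Divisible by 4? 2039 / 4 = 509.75 -> No
Not divisible by 4, so NOT a leap year

No


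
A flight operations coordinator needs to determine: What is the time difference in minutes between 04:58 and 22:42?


Start time: 04:58 = 298 minutes from midnight
End time: 22:42 = 1362 minutes from midnight
Difference: 1362 - 298 = 1064 minutes
That is 17 hours and 44 minutes

1064


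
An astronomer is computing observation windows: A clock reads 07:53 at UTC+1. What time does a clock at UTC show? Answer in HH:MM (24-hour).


Local time: 07:53 at UTC+1 (offset 1h)
Target zone: UTC (offset 0h)
Difference: 0 - (1) = -1 hours
Calculation: 7 + (-1) = 6
Result: 06:53

06:53


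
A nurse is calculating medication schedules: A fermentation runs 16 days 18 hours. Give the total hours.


Days: 16
Extra hours: 18
Hours per day: 24
Days to hours: 16 x 24 = 384
Total: 384 + 18 = 402

402


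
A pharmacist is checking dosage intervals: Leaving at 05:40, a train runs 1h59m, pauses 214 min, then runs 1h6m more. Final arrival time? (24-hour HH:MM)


Depart: 05:40
Leg 1: +119 min -> 07:39
Layover: +214 min -> 11:13
Leg 2: +66 min -> 12:19
Total travel: 399 minutes = 6h 39m
Arrival: 12:19

12:19


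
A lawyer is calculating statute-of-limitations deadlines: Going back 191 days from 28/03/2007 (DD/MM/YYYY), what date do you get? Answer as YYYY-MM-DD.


Start: 2007-03-28
Subtracting 191 days
Days already passed in March: 28
After going back through March: 163 more days to subtract
February 2007: 28 days, 135 remaining
January 2007: 31 days, 104 remaining
December 2006: 31 days, 73 remaining
November 2006: 30 days, 43 remaining
Result: 2006-09-18

2006-09-18


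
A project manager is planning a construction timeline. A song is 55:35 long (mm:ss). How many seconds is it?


Minutes: 55
Extra seconds: 35
Seconds per minute: 60
Minutes to seconds: 55 x 60 = 3300
Total: 3300 + 35 = 3335

3335


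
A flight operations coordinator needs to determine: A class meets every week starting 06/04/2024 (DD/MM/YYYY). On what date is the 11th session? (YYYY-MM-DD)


First occurrence: 2024-04-06 (occurrence 1)
Each occurrence is 7 days after the previous.
Occurrence 11 is 10 weeks after the first.
10 weeks = 70 days
2024-04-06 + 70 days = 2024-06-15

2024-06-15


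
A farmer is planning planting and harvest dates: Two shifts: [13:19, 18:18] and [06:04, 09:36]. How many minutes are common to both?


Interval A: [799, 1098] minutes from midnight
Interval B: [364, 576] minutes from midnight
Overlap start = max(799, 364) = 799
Overlap end = min(1098, 576) = 576
End <= start, so the intervals do not overlap: 0 minutes

0


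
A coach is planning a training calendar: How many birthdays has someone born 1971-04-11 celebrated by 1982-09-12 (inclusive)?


Birth: 1971-04-11
Reference: 1982-09-12
Year difference: 1982 - 1971 = 11
Has birthday (04-11) occurred by 09-12? Yes
Age in full years: 11

11


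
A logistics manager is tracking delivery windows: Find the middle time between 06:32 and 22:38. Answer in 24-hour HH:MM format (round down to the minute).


Start time: 06:32 = 392 minutes from midnight
End time: 22:38 = 1358 minutes from midnight
Sum: 392 + 1358 = 1750
Midpoint: 1750 / 2 = 875 minutes
Convert: 875 / 60 = 14 hours, 35 minutes
Result: 14:35

14:35


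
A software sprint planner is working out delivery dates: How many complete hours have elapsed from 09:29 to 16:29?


Start: 09:29
End: 16:29
Hour difference: 16 - 9 = 7 hours
Minute difference: 29 - 29 = 0 minutes
Total minutes: 420
Complete hours: 420 / 60 = 7 (remainder 0)

7


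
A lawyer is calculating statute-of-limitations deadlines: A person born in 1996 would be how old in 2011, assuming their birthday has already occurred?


Birth year: 1996
Current year: 2011
Age = current year - birth year
Age = 2011 - 1996 = 15

15


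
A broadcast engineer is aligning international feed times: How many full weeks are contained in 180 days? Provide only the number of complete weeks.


Total days: 180
Days per week: 7
Division: 180 / 7 = 25 remainder 5
Complete weeks: 25
Remaining days: 5

25


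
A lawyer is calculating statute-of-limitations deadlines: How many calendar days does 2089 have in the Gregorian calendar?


Year: 2089
Check leap year rules:
Divisible by 4? No
2089 is not a leap year
Days: 365

365


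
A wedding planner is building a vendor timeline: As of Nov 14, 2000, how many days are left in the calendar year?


Start: November 14, 2000
End: December 31, 2000
Days left in November: 16
December: 31
Sum of remaining months: 31
Total: 16 + 31 = 47

47


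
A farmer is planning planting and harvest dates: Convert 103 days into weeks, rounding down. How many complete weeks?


Total days: 103
Days per week: 7
Division: 103 / 7 = 14 remainder 5
Complete weeks: 14
Remaining days: 5

14


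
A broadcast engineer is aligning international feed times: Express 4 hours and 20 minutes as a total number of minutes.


Hours: 4
Extra minutes: 20
Minutes per hour: 60
Hours to minutes: 4 x 60 = 240
Total: 240 + 20 = 260

260


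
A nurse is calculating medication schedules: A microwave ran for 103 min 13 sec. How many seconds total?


Minutes: 103
Extra seconds: 13
Seconds per minute: 60
Minutes to seconds: 103 x 60 = 6180
Total: 6180 + 13 = 6193

6193


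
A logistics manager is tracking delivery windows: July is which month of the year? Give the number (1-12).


Calendar month order:
6. June
7. July <--
8. August
July is month number 7

7


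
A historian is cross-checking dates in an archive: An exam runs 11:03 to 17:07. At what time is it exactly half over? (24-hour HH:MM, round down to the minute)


Start time: 11:03 = 663 minutes from midnight
End time: 17:07 = 1027 minutes from midnight
Sum: 663 + 1027 = 1690
Midpoint: 1690 / 2 = 845 minutes
Convert: 845 / 60 = 14 hours, 5 minutes
Result: 14:05

14:05


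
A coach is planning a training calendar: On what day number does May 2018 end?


Month: May
Year: 2018
May is a 31-day month
Total: 31 days

31


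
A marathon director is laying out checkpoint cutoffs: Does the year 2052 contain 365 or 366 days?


Year: 2052
Check leap year rules:
Divisible by 4? Yes
Divisible by 100? No
2052 is a leap year
Days: 366

366


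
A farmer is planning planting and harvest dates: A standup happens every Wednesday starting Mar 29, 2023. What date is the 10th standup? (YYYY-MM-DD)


First occurrence: 2023-03-29 (occurrence 1)
Each occurrence is 7 days after the previous.
Occurrence 10 is 9 weeks after the first.
9 weeks = 63 days
2023-03-29 + 63 days = 2023-05-31

2023-05-31


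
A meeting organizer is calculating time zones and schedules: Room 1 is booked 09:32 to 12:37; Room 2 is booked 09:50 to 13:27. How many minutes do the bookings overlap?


Interval A: [572, 757] minutes from midnight
Interval B: [590, 807] minutes from midnight
Overlap start = max(572, 590) = 590
Overlap end = min(757, 807) = 757
Overlap = 757 - 590 = 167 minutes

167


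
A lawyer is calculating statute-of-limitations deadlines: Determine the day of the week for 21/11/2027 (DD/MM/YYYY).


Date: 2027-11-21
January 1, 2027 is a Friday
Day of year: 325
Offset from Jan 1: 324 days
324 mod 7 = 2
Result: Sunday

Sunday


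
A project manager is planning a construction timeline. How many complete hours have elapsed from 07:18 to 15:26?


Start: 07:18
End: 15:26
Hour difference: 15 - 7 = 8 hours
Minute difference: 26 - 18 = 8 minutes
Total minutes: 488
Complete hours: 488 / 60 = 8 (remainder 8)

8


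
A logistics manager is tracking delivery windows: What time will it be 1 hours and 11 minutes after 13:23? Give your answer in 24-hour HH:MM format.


Start time: 13:23
Adding: 1 hours 11 minutes
Minutes: 23 + 11 = 34
Hours: 13 + 1 + 0 = 14
Result: 14:34

14:34


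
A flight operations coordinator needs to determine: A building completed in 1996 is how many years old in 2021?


Birth year: 1996
Current year: 2021
Age = current year - birth year
Age = 2021 - 1996 = 25

25


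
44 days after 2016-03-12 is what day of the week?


Start: 2016-03-12 (Saturday)
Step 1 - find target date: add 44 days
  2016-03-12 + 44 days = 2016-04-25
Step 2 - day of week:
  44 mod 7 = 2
  Saturday + 2 days -> Monday
Result: Monday (2016-04-25)

Monday


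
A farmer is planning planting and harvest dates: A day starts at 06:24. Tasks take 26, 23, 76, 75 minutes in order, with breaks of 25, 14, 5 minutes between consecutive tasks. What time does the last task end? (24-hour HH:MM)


Start: 06:24 = 384 min from midnight
  after task 1 (26 min): 06:50
  after break (25 min): 07:15
  after task 2 (23 min): 07:38
  after break (14 min): 07:52
  after task 3 (76 min): 09:08
  after break (5 min): 09:13
  after task 4 (75 min): 10:28
Total elapsed: 244 minutes
End time: 10:28

10:28


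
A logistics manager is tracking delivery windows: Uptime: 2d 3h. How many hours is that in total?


Days: 2
Extra hours: 3
Hours per day: 24
Days to hours: 2 x 24 = 48
Total: 48 + 3 = 51

51


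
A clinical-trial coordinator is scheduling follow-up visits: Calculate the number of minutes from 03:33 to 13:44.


Start time: 03:33 = 213 minutes from midnight
End time: 13:44 = 824 minutes from midnight
Difference: 824 - 213 = 611 minutes
That is 10 hours and 11 minutes

611


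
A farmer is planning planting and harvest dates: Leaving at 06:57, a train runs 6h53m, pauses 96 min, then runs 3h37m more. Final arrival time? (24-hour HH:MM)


Depart: 06:57
Leg 1: +413 min -> 13:50
Layover: +96 min -> 15:26
Leg 2: +217 min -> 19:03
Total travel: 726 minutes = 12h 6m
Arrival: 19:03

19:03


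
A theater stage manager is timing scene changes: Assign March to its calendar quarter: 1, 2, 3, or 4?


Month: March (month 3)
Q1: January-March (months 1-3)
Q2: April-June (months 4-6)
Q3: July-September (months 7-9)
Q4: October-December (months 10-12)
Month 3 falls in Q1

1


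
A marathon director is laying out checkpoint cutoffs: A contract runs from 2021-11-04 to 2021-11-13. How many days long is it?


Start date: 2021-11-04
End date: 2021-11-13
Nov 2021: +9 days
Total: 9 days

9


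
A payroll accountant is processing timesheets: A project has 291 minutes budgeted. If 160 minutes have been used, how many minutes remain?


Total budget: 291 minutes
Time used: 160 minutes
Remaining: 291 - 160 = 131 minutes
Percent used: 55.0%
Percent remaining: 45.0%

131


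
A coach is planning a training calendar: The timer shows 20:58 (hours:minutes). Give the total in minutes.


Hours: 20
Minutes: 58
Convert hours to minutes: 20 x 60 = 1200
Add remaining minutes: 1200 + 58 = 1258

1258


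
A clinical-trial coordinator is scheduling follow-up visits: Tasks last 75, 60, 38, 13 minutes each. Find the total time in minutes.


Durations: 75, 60, 38, 13
Running sum: 75
+ 60 = 135
+ 38 = 173
+ 13 = 186
Total duration: 186 minutes
That is 3 hours and 6 minutes

186


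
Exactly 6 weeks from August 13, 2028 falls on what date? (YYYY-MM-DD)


Start: 2028-08-13
Weeks to add: 6
Convert to days: 6 x 7 = 42 days
Add 42 days to 2028-08-13
Result: 2028-09-24

2028-09-24


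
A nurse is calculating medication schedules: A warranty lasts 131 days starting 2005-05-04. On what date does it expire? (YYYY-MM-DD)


Start: 2005-05-04
Adding 131 days
Days remaining in May: 27
After May: 104 days still to add
June 2005: 30 days, 74 remaining
July 2005: 31 days, 43 remaining
August 2005: 31 days, 12 remaining
September 2005 has 30 days, need 12
Result: 2005-09-12

2005-09-12


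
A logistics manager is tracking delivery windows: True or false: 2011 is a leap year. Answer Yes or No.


Year: 2011
Divisible by 4? 2011 / 4 = 502.75 -> No
Not divisible by 4, so NOT a leap year

No


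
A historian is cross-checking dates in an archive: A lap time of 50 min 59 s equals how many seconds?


Minutes: 50
Seconds: 59
Convert minutes to seconds: 50 x 60 = 3000
Add remaining seconds: 3000 + 59 = 3059

3059


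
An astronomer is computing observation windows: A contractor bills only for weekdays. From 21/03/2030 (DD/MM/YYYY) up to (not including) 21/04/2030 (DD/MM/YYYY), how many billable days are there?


Start: 2030-03-21 (Thursday)
End (exclusive): 2030-04-21 (Sunday)
Total calendar days: 31
Full weeks: 31 // 7 = 4 -> 20 weekdays
Remaining 3 days starting on Thursday:
  Thu(w), Fri(w), Sat(-) -> 2 weekdays
Total business days: 20 + 2 = 22

22


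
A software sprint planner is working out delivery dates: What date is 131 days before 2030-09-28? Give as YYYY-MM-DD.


Start: 2030-09-28
Subtracting 131 days
Days already passed in September: 28
After going back through September: 103 more days to subtract
August 2030: 31 days, 72 remaining
July 2030: 31 days, 41 remaining
June 2030: 30 days, 11 remaining
May 2030 has 31 days, need 11
Result: 2030-05-20

2030-05-20


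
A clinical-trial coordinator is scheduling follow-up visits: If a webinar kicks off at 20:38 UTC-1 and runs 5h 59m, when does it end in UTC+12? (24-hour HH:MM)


Start: 20:38 in UTC-1
Step 1 - add duration:
  minutes: 38 + 59 = 97 (carry 1h)
  hours: 20 + 5 + 1 = 26
  end in UTC-1: 02:37
Step 2 - convert UTC-1 -> UTC+12:
  offset difference: 12 - (-1) = 13 hours
  2 + (13) = 15 -> mod 24 = 15
Result: 15:37 in UTC+12

15:37


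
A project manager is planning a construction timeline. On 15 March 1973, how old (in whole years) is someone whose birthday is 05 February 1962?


Birth: 1962-02-05
Reference: 1973-03-15
Year difference: 1973 - 1962 = 11
Has birthday (02-05) occurred by 03-15? Yes
Age in full years: 11

11


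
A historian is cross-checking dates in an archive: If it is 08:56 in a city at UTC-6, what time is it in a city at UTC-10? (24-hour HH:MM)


Local time: 08:56 at UTC-6 (offset -6h)
Target zone: UTC-10 (offset -10h)
Difference: -10 - (-6) = -4 hours
Calculation: 8 + (-4) = 4
Result: 04:56

04:56


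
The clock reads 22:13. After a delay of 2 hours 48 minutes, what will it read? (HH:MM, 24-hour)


Start time: 22:13
Adding: 2 hours 48 minutes
Minutes: 13 + 48 = 61
Minute overflow: 61 >= 60, so carry 1 hour, minutes = 1
Hours: 22 + 2 + 1 = 25
Hour wraparound: 25 mod 24 = 1
Result: 01:01

01:01


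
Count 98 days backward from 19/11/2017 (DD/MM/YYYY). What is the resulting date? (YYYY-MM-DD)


Start: 2017-11-19
Subtracting 98 days
Days already passed in November: 19
After going back through November: 79 more days to subtract
October 2017: 31 days, 48 remaining
September 2017: 30 days, 18 remaining
August 2017 has 31 days, need 18
Result: 2017-08-13

2017-08-13


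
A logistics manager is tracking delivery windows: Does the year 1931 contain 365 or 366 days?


Year: 1931
Check leap year rules:
Divisible by 4? No
1931 is not a leap year
Days: 365

365


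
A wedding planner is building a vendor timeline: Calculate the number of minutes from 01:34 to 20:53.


Start time: 01:34 = 94 minutes from midnight
End time: 20:53 = 1253 minutes from midnight
Difference: 1253 - 94 = 1159 minutes
That is 19 hours and 19 minutes

1159


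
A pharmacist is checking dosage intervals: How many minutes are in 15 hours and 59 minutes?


Hours: 15
Minutes: 59
Convert hours to minutes: 15 x 60 = 900
Add remaining minutes: 900 + 59 = 959

959


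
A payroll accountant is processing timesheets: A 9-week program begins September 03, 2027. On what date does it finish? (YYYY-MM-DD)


Start: 2027-09-03
Weeks to add: 9
Convert to days: 9 x 7 = 63 days
Add 63 days to 2027-09-03
Result: 2027-11-05

2027-11-05


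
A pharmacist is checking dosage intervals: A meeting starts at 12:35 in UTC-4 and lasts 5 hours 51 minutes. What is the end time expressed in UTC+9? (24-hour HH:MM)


Start: 12:35 in UTC-4
Step 1 - add duration:
  minutes: 35 + 51 = 86 (carry 1h)
  hours: 12 + 5 + 1 = 18
  end in UTC-4: 18:26
Step 2 - convert UTC-4 -> UTC+9:
  offset difference: 9 - (-4) = 13 hours
  18 + (13) = 31 -> mod 24 = 7
Result: 07:26 in UTC+9

07:26


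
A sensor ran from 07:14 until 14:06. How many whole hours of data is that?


Start: 07:14
End: 14:06
Hour difference: 14 - 7 = 7 hours
Minute difference: 6 - 14 = -8 minutes
Total minutes: 412
Complete hours: 412 / 60 = 6 (remainder 52)

6


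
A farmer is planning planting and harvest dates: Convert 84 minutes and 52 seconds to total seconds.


Minutes: 84
Extra seconds: 52
Seconds per minute: 60
Minutes to seconds: 84 x 60 = 5040
Total: 5040 + 52 = 5092

5092


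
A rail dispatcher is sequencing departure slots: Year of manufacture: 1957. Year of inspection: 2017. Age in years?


Birth year: 1957
Current year: 2017
Age = current year - birth year
Age = 2017 - 1957 = 60

60


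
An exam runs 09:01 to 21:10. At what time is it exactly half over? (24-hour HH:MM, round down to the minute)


Start time: 09:01 = 541 minutes from midnight
End time: 21:10 = 1270 minutes from midnight
Sum: 541 + 1270 = 1811
Midpoint: 1811 / 2 = 905 minutes
Convert: 905 / 60 = 15 hours, 5 minutes
Result: 15:05

15:05


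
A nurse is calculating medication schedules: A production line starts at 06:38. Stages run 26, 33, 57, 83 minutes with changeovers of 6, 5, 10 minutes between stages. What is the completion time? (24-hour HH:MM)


Start: 06:38 = 398 min from midnight
  after task 1 (26 min): 07:04
  after break (6 min): 07:10
  after task 2 (33 min): 07:43
  after break (5 min): 07:48
  after task 3 (57 min): 08:45
  after break (10 min): 08:55
  after task 4 (83 min): 10:18
Total elapsed: 220 minutes
End time: 10:18

10:18


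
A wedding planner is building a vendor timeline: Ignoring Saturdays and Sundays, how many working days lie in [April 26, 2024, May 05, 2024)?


Start: 2024-04-26 (Friday)
End (exclusive): 2024-05-05 (Sunday)
Total calendar days: 9
Full weeks: 9 // 7 = 1 -> 5 weekdays
Remaining 2 days starting on Friday:
  Fri(w), Sat(-) -> 1 weekdays
Total business days: 5 + 1 = 6

6


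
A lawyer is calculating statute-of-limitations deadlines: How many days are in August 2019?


Month: August
Year: 2019
August is a 31-day month
Total: 31 days

31


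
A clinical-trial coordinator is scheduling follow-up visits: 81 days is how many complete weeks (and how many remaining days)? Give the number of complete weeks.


Total days: 81
Days per week: 7
Division: 81 / 7 = 11 remainder 4
Complete weeks: 11
Remaining days: 4

11


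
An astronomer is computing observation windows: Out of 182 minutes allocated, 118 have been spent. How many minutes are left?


Total budget: 182 minutes
Time used: 118 minutes
Remaining: 182 - 118 = 64 minutes
Percent used: 64.8%
Percent remaining: 35.2%

64


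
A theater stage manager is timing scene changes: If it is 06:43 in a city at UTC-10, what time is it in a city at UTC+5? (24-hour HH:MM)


Local time: 06:43 at UTC-10 (offset -10h)
Target zone: UTC+5 (offset 5h)
Difference: 5 - (-10) = 15 hours
Calculation: 6 + (15) = 21
Result: 21:43

21:43


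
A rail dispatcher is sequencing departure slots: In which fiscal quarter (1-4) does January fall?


Month: January (month 1)
Q1: January-March (months 1-3)
Q2: April-June (months 4-6)
Q3: July-September (months 7-9)
Q4: October-December (months 10-12)
Month 1 falls in Q1

1


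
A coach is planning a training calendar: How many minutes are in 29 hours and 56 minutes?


Hours: 29
Extra minutes: 56
Minutes per hour: 60
Hours to minutes: 29 x 60 = 1740
Total: 1740 + 56 = 1796

1796


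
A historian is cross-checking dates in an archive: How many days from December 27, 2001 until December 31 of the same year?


Start: December 27, 2001
End: December 31, 2001
Days left in December: 4
Total: 4 days

4


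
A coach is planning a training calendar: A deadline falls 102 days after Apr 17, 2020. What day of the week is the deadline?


Start: 2020-04-17 (Friday)
Step 1 - find target date: add 102 days
  2020-04-17 + 102 days = 2020-07-28
Step 2 - day of week:
  102 mod 7 = 4
  Friday + 4 days -> Tuesday
Result: Tuesday (2020-07-28)

Tuesday


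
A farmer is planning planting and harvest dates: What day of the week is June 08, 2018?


Date: 2018-06-08
January 1, 2018 is a Monday
Day of year: 159
Offset from Jan 1: 158 days
158 mod 7 = 4
Result: Friday

Friday


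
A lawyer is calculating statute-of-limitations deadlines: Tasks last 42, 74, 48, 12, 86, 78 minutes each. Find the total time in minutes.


Durations: 42, 74, 48, 12, 86, 78
Running sum: 42
+ 74 = 116
+ 48 = 164
+ 12 = 176
+ 86 = 262
+ 78 = 340
Total duration: 340 minutes
That is 5 hours and 40 minutes

340


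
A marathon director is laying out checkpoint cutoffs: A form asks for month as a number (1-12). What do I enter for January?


Calendar month order:
1. January <--
2. February
January is month number 1

1


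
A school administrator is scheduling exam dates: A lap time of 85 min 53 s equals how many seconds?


Minutes: 85
Seconds: 53
Convert minutes to seconds: 85 x 60 = 5100
Add remaining seconds: 5100 + 53 = 5153

5153


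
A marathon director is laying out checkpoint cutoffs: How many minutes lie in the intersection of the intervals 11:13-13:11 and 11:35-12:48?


Interval A: [673, 791] minutes from midnight
Interval B: [695, 768] minutes from midnight
Overlap start = max(673, 695) = 695
Overlap end = min(791, 768) = 768
Overlap = 768 - 695 = 73 minutes

73


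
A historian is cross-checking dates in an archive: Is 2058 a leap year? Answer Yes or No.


Year: 2058
Divisible by 4? 2058 / 4 = 514.5 -> No
Not divisible by 4, so NOT a leap year

No


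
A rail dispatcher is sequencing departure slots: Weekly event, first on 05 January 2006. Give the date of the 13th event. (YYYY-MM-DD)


First occurrence: 2006-01-05 (occurrence 1)
Each occurrence is 7 days after the previous.
Occurrence 13 is 12 weeks after the first.
12 weeks = 84 days
2006-01-05 + 84 days = 2006-03-30

2006-03-30


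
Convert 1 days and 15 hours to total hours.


Days: 1
Extra hours: 15
Hours per day: 24
Days to hours: 1 x 24 = 24
Total: 24 + 15 = 39

39


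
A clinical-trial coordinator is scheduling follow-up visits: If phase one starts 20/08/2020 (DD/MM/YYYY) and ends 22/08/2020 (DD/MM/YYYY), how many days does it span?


Start date: 2020-08-20
End date: 2020-08-22
Aug 2020: +2 days
Total: 2 days

2


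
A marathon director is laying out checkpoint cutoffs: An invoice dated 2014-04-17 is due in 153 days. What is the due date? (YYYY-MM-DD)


Start: 2014-04-17
Adding 153 days
Days remaining in April: 13
After April: 140 days still to add
May 2014: 31 days, 109 remaining
June 2014: 30 days, 79 remaining
July 2014: 31 days, 48 remaining
August 2014: 31 days, 17 remaining
Result: 2014-09-17

2014-09-17


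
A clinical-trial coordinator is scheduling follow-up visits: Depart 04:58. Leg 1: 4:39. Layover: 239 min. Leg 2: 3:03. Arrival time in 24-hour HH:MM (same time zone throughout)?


Depart: 04:58
Leg 1: +279 min -> 09:37
Layover: +239 min -> 13:36
Leg 2: +183 min -> 16:39
Total travel: 701 minutes = 11h 41m
Arrival: 16:39

16:39


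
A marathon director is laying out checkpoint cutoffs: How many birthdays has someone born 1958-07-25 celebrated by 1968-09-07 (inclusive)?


Birth: 1958-07-25
Reference: 1968-09-07
Year difference: 1968 - 1958 = 10
Has birthday (07-25) occurred by 09-07? Yes
Age in full years: 10

10


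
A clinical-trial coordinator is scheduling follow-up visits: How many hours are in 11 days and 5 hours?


Days: 11
Extra hours: 5
Hours per day: 24
Days to hours: 11 x 24 = 264
Total: 264 + 5 = 269

269


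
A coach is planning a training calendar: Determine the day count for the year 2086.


Year: 2086
Check leap year rules:
Divisible by 4? No
2086 is not a leap year
Days: 365

365


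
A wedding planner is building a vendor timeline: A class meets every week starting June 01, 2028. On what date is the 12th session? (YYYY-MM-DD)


First occurrence: 2028-06-01 (occurrence 1)
Each occurrence is 7 days after the previous.
Occurrence 12 is 11 weeks after the first.
11 weeks = 77 days
2028-06-01 + 77 days = 2028-08-17

2028-08-17


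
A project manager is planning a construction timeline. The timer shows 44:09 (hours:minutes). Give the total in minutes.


Hours: 44
Minutes: 9
Convert hours to minutes: 44 x 60 = 2640
Add remaining minutes: 2640 + 9 = 2649

2649


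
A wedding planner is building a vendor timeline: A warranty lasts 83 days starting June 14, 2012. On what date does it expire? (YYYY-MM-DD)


Start: 2012-06-14
Adding 83 days
Days remaining in June: 16
After June: 67 days still to add
July 2012: 31 days, 36 remaining
August 2012: 31 days, 5 remaining
September 2012 has 30 days, need 5
Result: 2012-09-05

2012-09-05


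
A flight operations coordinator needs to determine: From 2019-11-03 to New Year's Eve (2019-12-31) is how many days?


Start: November 03, 2019
End: December 31, 2019
Days left in November: 27
December: 31
Sum of remaining months: 31
Total: 27 + 31 = 58

58


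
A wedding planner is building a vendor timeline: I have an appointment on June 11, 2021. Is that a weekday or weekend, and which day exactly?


Date: 2021-06-11
January 1, 2021 is a Friday
Day of year: 162
Offset from Jan 1: 161 days
161 mod 7 = 0
Result: Friday

Friday


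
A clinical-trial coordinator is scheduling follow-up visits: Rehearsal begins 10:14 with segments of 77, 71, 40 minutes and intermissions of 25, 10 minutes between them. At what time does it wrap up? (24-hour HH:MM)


Start: 10:14 = 614 min from midnight
  after task 1 (77 min): 11:31
  after break (25 min): 11:56
  after task 2 (71 min): 13:07
  after break (10 min): 13:17
  after task 3 (40 min): 13:57
Total elapsed: 223 minutes
End time: 13:57

13:57


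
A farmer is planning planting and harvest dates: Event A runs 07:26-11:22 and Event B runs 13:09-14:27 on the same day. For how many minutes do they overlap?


Interval A: [446, 682] minutes from midnight
Interval B: [789, 867] minutes from midnight
Overlap start = max(446, 789) = 789
Overlap end = min(682, 867) = 682
End <= start, so the intervals do not overlap: 0 minutes

0


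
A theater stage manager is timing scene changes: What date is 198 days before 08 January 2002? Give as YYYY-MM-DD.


Start: 2002-01-08
Subtracting 198 days
Days already passed in January: 8
After going back through January: 190 more days to subtract
December 2001: 31 days, 159 remaining
November 2001: 30 days, 129 remaining
October 2001: 31 days, 98 remaining
September 2001: 30 days, 68 remaining
Result: 2001-06-24

2001-06-24


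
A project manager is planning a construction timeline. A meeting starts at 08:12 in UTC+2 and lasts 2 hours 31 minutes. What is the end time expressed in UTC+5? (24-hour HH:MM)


Start: 08:12 in UTC+2
Step 1 - add duration:
  minutes: 12 + 31 = 43
  hours: 8 + 2 + 0 = 10
  end in UTC+2: 10:43
Step 2 - convert UTC+2 -> UTC+5:
  offset difference: 5 - (2) = 3 hours
  10 + (3) = 13 -> mod 24 = 13
Result: 13:43 in UTC+5

13:43


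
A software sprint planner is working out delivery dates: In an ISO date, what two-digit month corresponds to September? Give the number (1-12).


Calendar month order:
8. August
9. September <--
10. October
September is month number 9

9


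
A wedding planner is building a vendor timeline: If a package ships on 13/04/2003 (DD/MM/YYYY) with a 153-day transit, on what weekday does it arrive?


Start: 2003-04-13 (Sunday)
Step 1 - find target date: add 153 days
  2003-04-13 + 153 days = 2003-09-13
Step 2 - day of week:
  153 mod 7 = 6
  Sunday + 6 days -> Saturday
Result: Saturday (2003-09-13)

Saturday


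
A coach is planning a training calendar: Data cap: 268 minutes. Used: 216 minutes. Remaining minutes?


Total budget: 268 minutes
Time used: 216 minutes
Remaining: 268 - 216 = 52 minutes
Percent used: 80.6%
Percent remaining: 19.4%

52


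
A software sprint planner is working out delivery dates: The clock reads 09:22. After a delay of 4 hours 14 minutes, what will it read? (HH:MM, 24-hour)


Start time: 09:22
Adding: 4 hours 14 minutes
Minutes: 22 + 14 = 36
Hours: 9 + 4 + 0 = 13
Result: 13:36

13:36


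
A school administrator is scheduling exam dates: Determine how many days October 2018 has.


Month: October
Year: 2018
October is a 31-day month
Total: 31 days

31


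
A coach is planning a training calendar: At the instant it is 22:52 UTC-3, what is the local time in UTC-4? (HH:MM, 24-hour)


Local time: 22:52 at UTC-3 (offset -3h)
Target zone: UTC-4 (offset -4h)
Difference: -4 - (-3) = -1 hours
Calculation: 22 + (-1) = 21
Result: 21:52

21:52


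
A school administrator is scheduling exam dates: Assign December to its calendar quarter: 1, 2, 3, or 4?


Month: December (month 12)
Q1: January-March (months 1-3)
Q2: April-June (months 4-6)
Q3: July-September (months 7-9)
Q4: October-December (months 10-12)
Month 12 falls in Q4

4


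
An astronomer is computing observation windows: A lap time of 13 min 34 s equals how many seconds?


Minutes: 13
Seconds: 34
Convert minutes to seconds: 13 x 60 = 780
Add remaining seconds: 780 + 34 = 814

814


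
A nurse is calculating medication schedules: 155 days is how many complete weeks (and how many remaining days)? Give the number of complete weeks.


Total days: 155
Days per week: 7
Division: 155 / 7 = 22 remainder 1
Complete weeks: 22
Remaining days: 1

22


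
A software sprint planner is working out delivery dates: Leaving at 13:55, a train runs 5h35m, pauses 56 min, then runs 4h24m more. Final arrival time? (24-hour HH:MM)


Depart: 13:55
Leg 1: +335 min -> 19:30
Layover: +56 min -> 20:26
Leg 2: +264 min -> 00:50
Total travel: 655 minutes = 10h 55m
Arrival: 00:50

00:50


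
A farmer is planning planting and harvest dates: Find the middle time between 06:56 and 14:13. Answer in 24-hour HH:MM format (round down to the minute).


Start time: 06:56 = 416 minutes from midnight
End time: 14:13 = 853 minutes from midnight
Sum: 416 + 853 = 1269
Midpoint: 1269 / 2 = 634 minutes
Convert: 634 / 60 = 10 hours, 34 minutes
Result: 10:34

10:34


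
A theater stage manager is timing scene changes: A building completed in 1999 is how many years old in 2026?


Birth year: 1999
Current year: 2026
Age = current year - birth year
Age = 2026 - 1999 = 27

27


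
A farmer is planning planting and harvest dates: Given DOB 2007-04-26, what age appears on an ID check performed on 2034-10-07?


Birth: 2007-04-26
Reference: 2034-10-07
Year difference: 2034 - 2007 = 27
Has birthday (04-26) occurred by 10-07? Yes
Age in full years: 27

27


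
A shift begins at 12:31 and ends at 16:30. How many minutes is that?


Start time: 12:31 = 751 minutes from midnight
End time: 16:30 = 990 minutes from midnight
Difference: 990 - 751 = 239 minutes
That is 3 hours and 59 minutes

239


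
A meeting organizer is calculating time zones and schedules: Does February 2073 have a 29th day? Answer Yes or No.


Year: 2073
Divisible by 4? 2073 / 4 = 518.25 -> No
Not divisible by 4, so NOT a leap year

No


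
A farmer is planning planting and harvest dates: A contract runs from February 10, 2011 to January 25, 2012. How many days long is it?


Start date: 2011-02-10
End date: 2012-01-25
Feb 2011: +19 days
Mar 2011: +31 days
Apr 2011: +30 days
... (9 more months)
Total: 349 days

349


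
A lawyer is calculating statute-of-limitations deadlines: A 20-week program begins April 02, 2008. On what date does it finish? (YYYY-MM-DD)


Start: 2008-04-02
Weeks to add: 20
Convert to days: 20 x 7 = 140 days
Add 140 days to 2008-04-02
Result: 2008-08-20

2008-08-20


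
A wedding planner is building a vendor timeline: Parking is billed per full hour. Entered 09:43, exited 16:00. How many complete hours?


Start: 09:43
End: 16:00
Hour difference: 16 - 9 = 7 hours
Minute difference: 0 - 43 = -43 minutes
Total minutes: 377
Complete hours: 377 / 60 = 6 (remainder 17)

6


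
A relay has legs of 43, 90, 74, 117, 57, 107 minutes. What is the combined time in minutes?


Durations: 43, 90, 74, 117, 57, 107
Running sum: 43
+ 90 = 133
+ 74 = 207
+ 117 = 324
+ 57 = 381
+ 107 = 488
Total duration: 488 minutes
That is 8 hours and 8 minutes

488


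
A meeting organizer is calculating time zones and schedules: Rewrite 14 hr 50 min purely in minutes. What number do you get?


Hours: 14
Extra minutes: 50
Minutes per hour: 60
Hours to minutes: 14 x 60 = 840
Total: 840 + 50 = 890

890


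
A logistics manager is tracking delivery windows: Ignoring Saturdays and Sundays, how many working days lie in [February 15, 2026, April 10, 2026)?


Start: 2026-02-15 (Sunday)
End (exclusive): 2026-04-10 (Friday)
Total calendar days: 54
Full weeks: 54 // 7 = 7 -> 35 weekdays
Remaining 5 days starting on Sunday:
  Sun(-), Mon(w), Tue(w), Wed(w), Thu(w) -> 4 weekdays
Total business days: 35 + 4 = 39

39


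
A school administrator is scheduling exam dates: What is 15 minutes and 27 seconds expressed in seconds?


Minutes: 15
Extra seconds: 27
Seconds per minute: 60
Minutes to seconds: 15 x 60 = 900
Total: 900 + 27 = 927

927


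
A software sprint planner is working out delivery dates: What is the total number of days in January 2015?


Month: January
Year: 2015
January is a 31-day month
Total: 31 days

31


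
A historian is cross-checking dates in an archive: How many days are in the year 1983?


Year: 1983
Check leap year rules:
Divisible by 4? No
1983 is not a leap year
Days: 365

365


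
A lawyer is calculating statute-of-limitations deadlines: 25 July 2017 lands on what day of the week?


Date: 2017-07-25
January 1, 2017 is a Sunday
Day of year: 206
Offset from Jan 1: 205 days
205 mod 7 = 2
Result: Tuesday

Tuesday


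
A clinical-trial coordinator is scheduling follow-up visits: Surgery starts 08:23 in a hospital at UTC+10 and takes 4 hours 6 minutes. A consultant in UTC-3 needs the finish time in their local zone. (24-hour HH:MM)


Start: 08:23 in UTC+10
Step 1 - add duration:
  minutes: 23 + 6 = 29
  hours: 8 + 4 + 0 = 12
  end in UTC+10: 12:29
Step 2 - convert UTC+10 -> UTC-3:
  offset difference: -3 - (10) = -13 hours
  12 + (-13) = -1 -> mod 24 = 23
Result: 23:29 in UTC-3

23:29


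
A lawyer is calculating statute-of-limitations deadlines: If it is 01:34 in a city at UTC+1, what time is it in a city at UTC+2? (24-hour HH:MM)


Local time: 01:34 at UTC+1 (offset 1h)
Target zone: UTC+2 (offset 2h)
Difference: 2 - (1) = 1 hours
Calculation: 1 + (1) = 2
Result: 02:34

02:34


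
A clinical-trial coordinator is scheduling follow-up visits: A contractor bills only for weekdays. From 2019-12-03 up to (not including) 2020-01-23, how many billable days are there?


Start: 2019-12-03 (Tuesday)
End (exclusive): 2020-01-23 (Thursday)
Total calendar days: 51
Full weeks: 51 // 7 = 7 -> 35 weekdays
Remaining 2 days starting on Tuesday:
  Tue(w), Wed(w) -> 2 weekdays
Total business days: 35 + 2 = 37

37


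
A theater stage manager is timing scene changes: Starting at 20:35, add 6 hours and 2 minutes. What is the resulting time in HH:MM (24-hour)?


Start time: 20:35
Adding: 6 hours 2 minutes
Minutes: 35 + 2 = 37
Hours: 20 + 6 + 0 = 26
Hour wraparound: 26 mod 24 = 2
Result: 02:37

02:37


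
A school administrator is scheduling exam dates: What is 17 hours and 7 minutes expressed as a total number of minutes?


Hours: 17
Minutes: 7
Convert hours to minutes: 17 x 60 = 1020
Add remaining minutes: 1020 + 7 = 1027

1027


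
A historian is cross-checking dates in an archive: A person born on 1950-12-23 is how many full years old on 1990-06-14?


Birth: 1950-12-23
Reference: 1990-06-14
Year difference: 1990 - 1950 = 40
Has birthday (12-23) occurred by 06-14? No
Birthday not yet reached this year -> subtract 1
Age in full years: 39

39


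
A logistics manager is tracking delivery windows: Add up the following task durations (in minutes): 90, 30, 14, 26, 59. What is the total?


Durations: 90, 30, 14, 26, 59
Running sum: 90
+ 30 = 120
+ 14 = 134
+ 26 = 160
+ 59 = 219
Total duration: 219 minutes
That is 3 hours and 39 minutes

219


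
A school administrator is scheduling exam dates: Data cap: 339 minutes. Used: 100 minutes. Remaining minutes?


Total budget: 339 minutes
Time used: 100 minutes
Remaining: 339 - 100 = 239 minutes
Percent used: 29.5%
Percent remaining: 70.5%

239


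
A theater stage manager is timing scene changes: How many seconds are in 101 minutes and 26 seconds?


Minutes: 101
Seconds: 26
Convert minutes to seconds: 101 x 60 = 6060
Add remaining seconds: 6060 + 26 = 6086

6086


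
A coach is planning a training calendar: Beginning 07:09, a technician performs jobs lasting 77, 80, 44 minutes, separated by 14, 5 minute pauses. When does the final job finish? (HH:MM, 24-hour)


Start: 07:09 = 429 min from midnight
  after task 1 (77 min): 08:26
  after break (14 min): 08:40
  after task 2 (80 min): 10:00
  after break (5 min): 10:05
  after task 3 (44 min): 10:49
Total elapsed: 220 minutes
End time: 10:49

10:49
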